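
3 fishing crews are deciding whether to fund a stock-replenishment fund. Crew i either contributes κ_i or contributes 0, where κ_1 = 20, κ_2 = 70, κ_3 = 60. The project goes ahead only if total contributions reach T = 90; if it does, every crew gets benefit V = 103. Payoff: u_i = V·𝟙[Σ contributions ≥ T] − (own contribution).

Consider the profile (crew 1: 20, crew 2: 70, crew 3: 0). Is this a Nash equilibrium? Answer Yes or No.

Yes

Total = 90 ≥ 90: provided.
Crew 1 (pledges 20, payoff 83): dropping to 0 → total 70, payoff 0. No gain.
Crew 2 (pledges 70, payoff 33): dropping to 0 → total 20, payoff 0. No gain.
Crew 3 (pledges 0, payoff 103): pledging 60 → total 150, payoff 43. No gain.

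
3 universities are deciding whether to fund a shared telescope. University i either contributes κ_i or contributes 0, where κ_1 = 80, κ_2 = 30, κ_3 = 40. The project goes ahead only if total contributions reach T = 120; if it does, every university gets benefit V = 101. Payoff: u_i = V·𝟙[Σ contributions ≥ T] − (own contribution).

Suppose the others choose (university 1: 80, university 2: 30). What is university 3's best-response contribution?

Others' total = 110. Contributing 40 brings total to 150 ≥ 120: gain V − κ_3 = 61.
Best response: 40.

40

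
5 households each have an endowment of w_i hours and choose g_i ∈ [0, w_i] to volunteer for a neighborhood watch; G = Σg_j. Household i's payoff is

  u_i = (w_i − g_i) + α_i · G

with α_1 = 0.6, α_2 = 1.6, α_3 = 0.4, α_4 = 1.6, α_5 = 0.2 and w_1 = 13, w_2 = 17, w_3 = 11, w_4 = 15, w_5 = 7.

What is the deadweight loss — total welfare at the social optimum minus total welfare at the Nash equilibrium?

105.4

∂u_i/∂g_i = α_i − 1, so household i contributes w_i if α_i > 1, else 0.
α_i > 1 for i ∈ {2, 4}; NE contributions (0, 17, 0, 15, 0), G = 32.
W^NE = Σw_i − G^NE + (Σα_i)·G^NE = 63 + 3.4·32 = 171.8.
Planner: ∂(Σu_j)/∂g_i = Σα_j − 1 = 3.4 > 0, so everyone contributes w_i; G^SO = 63, W^SO = 63 + 3.4·63 = 277.2.
Deadweight loss = 105.4.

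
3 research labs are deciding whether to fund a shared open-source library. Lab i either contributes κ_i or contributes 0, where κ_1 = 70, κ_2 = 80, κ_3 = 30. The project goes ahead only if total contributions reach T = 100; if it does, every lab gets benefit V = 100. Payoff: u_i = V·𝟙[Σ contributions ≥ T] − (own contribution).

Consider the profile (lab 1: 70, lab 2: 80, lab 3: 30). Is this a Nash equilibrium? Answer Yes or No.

Total = 180 ≥ 100: provided.
Lab 1 (pledges 70, payoff 30): dropping to 0 → total 110, payoff 100. Profitable deviation.

No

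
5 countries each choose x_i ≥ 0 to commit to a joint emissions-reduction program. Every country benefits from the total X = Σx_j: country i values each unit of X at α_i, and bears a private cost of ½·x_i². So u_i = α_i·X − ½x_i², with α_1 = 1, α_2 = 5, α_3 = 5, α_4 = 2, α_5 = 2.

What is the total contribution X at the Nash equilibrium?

15

Country i's FOC: ∂u_i/∂x_i = α_i − x_i = 0, so x_i* = α_i.
NE contributions = (1, 5, 5, 2, 2); X = 15.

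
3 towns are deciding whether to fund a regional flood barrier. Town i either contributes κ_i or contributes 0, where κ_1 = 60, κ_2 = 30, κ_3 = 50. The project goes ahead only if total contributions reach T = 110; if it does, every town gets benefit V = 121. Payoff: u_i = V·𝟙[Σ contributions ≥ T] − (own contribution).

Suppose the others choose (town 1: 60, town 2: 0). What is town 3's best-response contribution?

Others' total = 60. Contributing 50 brings total to 110 ≥ 110: gain V − κ_3 = 71.
Best response: 50.

50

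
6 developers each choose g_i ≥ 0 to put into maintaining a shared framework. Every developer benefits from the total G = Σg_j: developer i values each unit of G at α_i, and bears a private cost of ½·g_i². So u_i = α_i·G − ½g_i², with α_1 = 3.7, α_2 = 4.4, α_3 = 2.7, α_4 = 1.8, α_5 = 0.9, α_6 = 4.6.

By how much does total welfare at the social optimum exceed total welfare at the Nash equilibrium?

687.995

Developer i's FOC: ∂u_i/∂g_i = α_i − g_i = 0, so g_i* = α_i.
NE contributions = (3.7, 4.4, 2.7, 1.8, 0.9, 4.6); G = 18.1.
W^NE = (Σα)·G − ½Σα_i² = 18.1² − ½·65.55 = 294.835.
Planner sets g_i = Σα_j = 18.1 for every i, so G^SO = 6·18.1 = 108.6.
W^SO = (Σα)·G^SO − ½·6·(Σα)² = (6/2)·18.1² = 982.83.
Deadweight loss = W^SO − W^NE = 687.995.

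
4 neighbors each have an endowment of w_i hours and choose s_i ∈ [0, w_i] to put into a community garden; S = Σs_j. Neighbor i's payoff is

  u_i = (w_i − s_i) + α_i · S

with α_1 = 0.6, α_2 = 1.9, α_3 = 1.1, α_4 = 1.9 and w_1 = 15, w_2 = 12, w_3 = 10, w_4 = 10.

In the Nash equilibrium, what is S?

32

∂u_i/∂s_i = α_i − 1, so neighbor i contributes w_i if α_i > 1, else 0.
α_i > 1 for i ∈ {2, 3, 4}; NE contributions (0, 12, 10, 10), S = 32.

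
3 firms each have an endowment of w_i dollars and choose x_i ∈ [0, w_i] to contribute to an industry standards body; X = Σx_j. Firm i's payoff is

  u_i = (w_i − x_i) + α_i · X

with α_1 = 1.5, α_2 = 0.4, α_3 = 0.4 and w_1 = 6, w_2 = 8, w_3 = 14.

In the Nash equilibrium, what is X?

6

∂u_i/∂x_i = α_i − 1, so firm i contributes w_i if α_i > 1, else 0.
α_i > 1 for i ∈ {1}; NE contributions (6, 0, 0), X = 6.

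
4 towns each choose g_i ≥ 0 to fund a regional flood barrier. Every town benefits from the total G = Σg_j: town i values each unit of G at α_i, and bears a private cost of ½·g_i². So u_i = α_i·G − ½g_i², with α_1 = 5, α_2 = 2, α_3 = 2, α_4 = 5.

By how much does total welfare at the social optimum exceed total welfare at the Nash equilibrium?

225

Town i's FOC: ∂u_i/∂g_i = α_i − g_i = 0, so g_i* = α_i.
NE contributions = (5, 2, 2, 5); G = 14.
W^NE = (Σα)·G − ½Σα_i² = 14² − ½·58 = 167.
Planner sets g_i = Σα_j = 14 for every i, so G^SO = 4·14 = 56.
W^SO = (Σα)·G^SO − ½·4·(Σα)² = (4/2)·14² = 392.
Deadweight loss = W^SO − W^NE = 225.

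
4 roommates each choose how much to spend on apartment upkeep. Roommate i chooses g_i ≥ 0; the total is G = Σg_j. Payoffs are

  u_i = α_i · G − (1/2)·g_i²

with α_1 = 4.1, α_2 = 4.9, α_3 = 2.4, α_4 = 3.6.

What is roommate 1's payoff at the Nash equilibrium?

53.095

Roommate i's FOC: ∂u_i/∂g_i = α_i − g_i = 0, so g_i* = α_i.
NE contributions = (4.1, 4.9, 2.4, 3.6); G = 15.
u_1 = α_1·G − ½·(g_1)² = 4.1·15 − ½·4.1² = 53.095.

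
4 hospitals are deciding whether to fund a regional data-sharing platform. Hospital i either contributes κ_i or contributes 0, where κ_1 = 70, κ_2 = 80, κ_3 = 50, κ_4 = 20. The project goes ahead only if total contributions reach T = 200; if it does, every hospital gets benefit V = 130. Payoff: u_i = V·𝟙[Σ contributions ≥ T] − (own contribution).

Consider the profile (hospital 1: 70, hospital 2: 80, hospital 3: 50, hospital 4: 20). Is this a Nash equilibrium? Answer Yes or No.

Total = 220 ≥ 200: provided.
Hospital 1 (pledges 70, payoff 60): dropping to 0 → total 150, payoff 0. No gain.
Hospital 2 (pledges 80, payoff 50): dropping to 0 → total 140, payoff 0. No gain.
Hospital 3 (pledges 50, payoff 80): dropping to 0 → total 170, payoff 0. No gain.
Hospital 4 (pledges 20, payoff 110): dropping to 0 → total 200, payoff 130. Profitable deviation.

No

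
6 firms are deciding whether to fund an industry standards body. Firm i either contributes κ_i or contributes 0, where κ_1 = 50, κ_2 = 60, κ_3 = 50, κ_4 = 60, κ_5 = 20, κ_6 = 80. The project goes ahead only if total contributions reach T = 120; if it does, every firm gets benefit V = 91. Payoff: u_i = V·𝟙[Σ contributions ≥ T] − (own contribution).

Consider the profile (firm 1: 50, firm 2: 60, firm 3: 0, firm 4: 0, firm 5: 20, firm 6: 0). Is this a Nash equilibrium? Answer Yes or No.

Total = 130 ≥ 120: provided.
Firm 1 (pledges 50, payoff 41): dropping to 0 → total 80, payoff 0. No gain.
Firm 2 (pledges 60, payoff 31): dropping to 0 → total 70, payoff 0. No gain.
Firm 3 (pledges 0, payoff 91): pledging 50 → total 180, payoff 41. No gain.
Firm 4 (pledges 0, payoff 91): pledging 60 → total 190, payoff 31. No gain.
Firm 5 (pledges 20, payoff 71): dropping to 0 → total 110, payoff 0. No gain.
Firm 6 (pledges 0, payoff 91): pledging 80 → total 210, payoff 11. No gain.

Yes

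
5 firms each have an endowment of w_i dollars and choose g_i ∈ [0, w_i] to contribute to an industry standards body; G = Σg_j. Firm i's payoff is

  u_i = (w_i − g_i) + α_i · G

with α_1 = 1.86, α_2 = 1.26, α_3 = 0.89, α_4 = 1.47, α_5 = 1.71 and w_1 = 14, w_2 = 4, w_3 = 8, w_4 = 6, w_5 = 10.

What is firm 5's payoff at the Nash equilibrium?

∂u_i/∂g_i = α_i − 1, so firm i contributes w_i if α_i > 1, else 0.
α_i > 1 for i ∈ {1, 2, 4, 5}; NE contributions (14, 4, 0, 6, 10), G = 34.
u_5 = (10 − 10) + 1.71·34 = 58.14.

58.14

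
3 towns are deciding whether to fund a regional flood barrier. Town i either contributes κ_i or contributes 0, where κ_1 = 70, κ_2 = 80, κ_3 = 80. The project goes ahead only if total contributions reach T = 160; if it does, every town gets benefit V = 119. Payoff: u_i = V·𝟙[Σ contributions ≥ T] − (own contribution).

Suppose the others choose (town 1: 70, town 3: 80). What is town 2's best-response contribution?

80

Others' total = 150. Contributing 80 brings total to 230 ≥ 160: gain V − κ_2 = 39.
Best response: 80.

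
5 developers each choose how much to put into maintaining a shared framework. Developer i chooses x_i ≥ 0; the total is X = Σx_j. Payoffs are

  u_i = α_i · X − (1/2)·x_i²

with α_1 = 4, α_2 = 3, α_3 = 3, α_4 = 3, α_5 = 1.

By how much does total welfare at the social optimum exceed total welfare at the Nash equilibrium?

Developer i's FOC: ∂u_i/∂x_i = α_i − x_i = 0, so x_i* = α_i.
NE contributions = (4, 3, 3, 3, 1); X = 14.
W^NE = (Σα)·X − ½Σα_i² = 14² − ½·44 = 174.
Planner sets x_i = Σα_j = 14 for every i, so X^SO = 5·14 = 70.
W^SO = (Σα)·X^SO − ½·5·(Σα)² = (5/2)·14² = 490.
Deadweight loss = W^SO − W^NE = 316.

316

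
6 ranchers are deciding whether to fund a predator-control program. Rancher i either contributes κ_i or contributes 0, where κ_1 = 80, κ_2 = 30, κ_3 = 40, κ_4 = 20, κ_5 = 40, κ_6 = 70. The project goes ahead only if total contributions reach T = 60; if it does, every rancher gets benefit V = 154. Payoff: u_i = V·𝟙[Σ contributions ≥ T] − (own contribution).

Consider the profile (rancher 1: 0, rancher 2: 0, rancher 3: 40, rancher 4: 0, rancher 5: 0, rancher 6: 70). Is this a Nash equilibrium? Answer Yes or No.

No

Total = 110 ≥ 60: provided.
Rancher 1 (pledges 0, payoff 154): pledging 80 → total 190, payoff 74. No gain.
Rancher 2 (pledges 0, payoff 154): pledging 30 → total 140, payoff 124. No gain.
Rancher 3 (pledges 40, payoff 114): dropping to 0 → total 70, payoff 154. Profitable deviation.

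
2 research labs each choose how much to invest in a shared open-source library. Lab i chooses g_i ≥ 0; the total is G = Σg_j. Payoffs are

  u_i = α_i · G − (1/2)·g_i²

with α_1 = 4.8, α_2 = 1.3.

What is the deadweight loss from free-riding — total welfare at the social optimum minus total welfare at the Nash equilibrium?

Lab i's FOC: ∂u_i/∂g_i = α_i − g_i = 0, so g_i* = α_i.
NE contributions = (4.8, 1.3); G = 6.1.
W^NE = (Σα)·G − ½Σα_i² = 6.1² − ½·24.73 = 24.845.
Planner sets g_i = Σα_j = 6.1 for every i, so G^SO = 2·6.1 = 12.2.
W^SO = (Σα)·G^SO − ½·2·(Σα)² = (2/2)·6.1² = 37.21.
Deadweight loss = W^SO − W^NE = 12.365.

12.365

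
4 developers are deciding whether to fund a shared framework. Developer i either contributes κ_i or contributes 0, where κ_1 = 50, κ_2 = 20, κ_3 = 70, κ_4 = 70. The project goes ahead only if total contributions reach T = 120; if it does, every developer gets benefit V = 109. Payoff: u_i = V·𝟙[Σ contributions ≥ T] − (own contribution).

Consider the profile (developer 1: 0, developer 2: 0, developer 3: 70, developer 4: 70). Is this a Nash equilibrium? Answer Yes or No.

Yes

Total = 140 ≥ 120: provided.
Developer 1 (pledges 0, payoff 109): pledging 50 → total 190, payoff 59. No gain.
Developer 2 (pledges 0, payoff 109): pledging 20 → total 160, payoff 89. No gain.
Developer 3 (pledges 70, payoff 39): dropping to 0 → total 70, payoff 0. No gain.
Developer 4 (pledges 70, payoff 39): dropping to 0 → total 70, payoff 0. No gain.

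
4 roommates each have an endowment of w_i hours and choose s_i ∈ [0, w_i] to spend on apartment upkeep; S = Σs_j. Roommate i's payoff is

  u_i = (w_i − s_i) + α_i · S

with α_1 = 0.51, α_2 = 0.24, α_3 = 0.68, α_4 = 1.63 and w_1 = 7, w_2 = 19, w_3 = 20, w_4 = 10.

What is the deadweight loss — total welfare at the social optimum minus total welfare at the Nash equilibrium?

∂u_i/∂s_i = α_i − 1, so roommate i contributes w_i if α_i > 1, else 0.
α_i > 1 for i ∈ {4}; NE contributions (0, 0, 0, 10), S = 10.
W^NE = Σw_i − S^NE + (Σα_i)·S^NE = 56 + 2.06·10 = 76.6.
Planner: ∂(Σu_j)/∂s_i = Σα_j − 1 = 2.06 > 0, so everyone contributes w_i; S^SO = 56, W^SO = 56 + 2.06·56 = 171.36.
Deadweight loss = 94.76.

94.76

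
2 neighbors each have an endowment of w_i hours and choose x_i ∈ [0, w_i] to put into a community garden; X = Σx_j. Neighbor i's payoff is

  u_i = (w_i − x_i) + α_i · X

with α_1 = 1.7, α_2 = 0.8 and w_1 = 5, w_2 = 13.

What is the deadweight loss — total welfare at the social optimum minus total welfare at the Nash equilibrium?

19.5

∂u_i/∂x_i = α_i − 1, so neighbor i contributes w_i if α_i > 1, else 0.
α_i > 1 for i ∈ {1}; NE contributions (5, 0), X = 5.
W^NE = Σw_i − X^NE + (Σα_i)·X^NE = 18 + 1.5·5 = 25.5.
Planner: ∂(Σu_j)/∂x_i = Σα_j − 1 = 1.5 > 0, so everyone contributes w_i; X^SO = 18, W^SO = 18 + 1.5·18 = 45.
Deadweight loss = 19.5.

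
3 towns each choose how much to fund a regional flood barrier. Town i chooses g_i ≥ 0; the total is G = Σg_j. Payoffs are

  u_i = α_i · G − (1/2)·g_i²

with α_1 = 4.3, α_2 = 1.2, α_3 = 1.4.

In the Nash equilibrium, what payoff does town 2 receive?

7.56

Town i's FOC: ∂u_i/∂g_i = α_i − g_i = 0, so g_i* = α_i.
NE contributions = (4.3, 1.2, 1.4); G = 6.9.
u_2 = α_2·G − ½·(g_2)² = 1.2·6.9 − ½·1.2² = 7.56.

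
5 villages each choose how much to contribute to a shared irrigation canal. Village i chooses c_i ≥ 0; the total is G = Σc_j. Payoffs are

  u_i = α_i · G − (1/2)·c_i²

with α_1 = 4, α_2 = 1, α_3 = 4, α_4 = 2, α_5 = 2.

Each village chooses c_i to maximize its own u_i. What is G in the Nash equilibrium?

13

Village i's FOC: ∂u_i/∂c_i = α_i − c_i = 0, so c_i* = α_i.
NE contributions = (4, 1, 4, 2, 2); G = 13.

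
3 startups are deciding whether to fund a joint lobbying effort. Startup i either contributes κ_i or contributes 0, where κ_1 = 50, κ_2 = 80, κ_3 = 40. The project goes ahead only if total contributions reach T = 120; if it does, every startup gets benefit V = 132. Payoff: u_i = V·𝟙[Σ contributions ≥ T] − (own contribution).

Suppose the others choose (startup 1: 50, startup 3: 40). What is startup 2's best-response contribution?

80

Others' total = 90. Contributing 80 brings total to 170 ≥ 120: gain V − κ_2 = 52.
Best response: 80.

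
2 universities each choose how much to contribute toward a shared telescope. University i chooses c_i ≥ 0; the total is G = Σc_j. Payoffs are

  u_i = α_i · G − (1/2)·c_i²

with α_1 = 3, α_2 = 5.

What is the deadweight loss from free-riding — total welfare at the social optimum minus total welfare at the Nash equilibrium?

17

University i's FOC: ∂u_i/∂c_i = α_i − c_i = 0, so c_i* = α_i.
NE contributions = (3, 5); G = 8.
W^NE = (Σα)·G − ½Σα_i² = 8² − ½·34 = 47.
Planner sets c_i = Σα_j = 8 for every i, so G^SO = 2·8 = 16.
W^SO = (Σα)·G^SO − ½·2·(Σα)² = (2/2)·8² = 64.
Deadweight loss = W^SO − W^NE = 17.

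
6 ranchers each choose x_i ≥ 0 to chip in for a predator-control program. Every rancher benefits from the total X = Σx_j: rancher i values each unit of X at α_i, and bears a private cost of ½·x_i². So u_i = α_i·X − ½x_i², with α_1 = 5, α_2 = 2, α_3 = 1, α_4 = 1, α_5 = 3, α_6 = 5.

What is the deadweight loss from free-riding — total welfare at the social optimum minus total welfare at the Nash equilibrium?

Rancher i's FOC: ∂u_i/∂x_i = α_i − x_i = 0, so x_i* = α_i.
NE contributions = (5, 2, 1, 1, 3, 5); X = 17.
W^NE = (Σα)·X − ½Σα_i² = 17² − ½·65 = 256.5.
Planner sets x_i = Σα_j = 17 for every i, so X^SO = 6·17 = 102.
W^SO = (Σα)·X^SO − ½·6·(Σα)² = (6/2)·17² = 867.
Deadweight loss = W^SO − W^NE = 610.5.

610.5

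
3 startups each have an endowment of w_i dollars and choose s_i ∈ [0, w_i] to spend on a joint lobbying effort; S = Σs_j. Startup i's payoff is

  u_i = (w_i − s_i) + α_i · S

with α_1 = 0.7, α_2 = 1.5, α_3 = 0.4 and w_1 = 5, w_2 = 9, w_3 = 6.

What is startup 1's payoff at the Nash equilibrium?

∂u_i/∂s_i = α_i − 1, so startup i contributes w_i if α_i > 1, else 0.
α_i > 1 for i ∈ {2}; NE contributions (0, 9, 0), S = 9.
u_1 = (5 − 0) + 0.7·9 = 11.3.

11.3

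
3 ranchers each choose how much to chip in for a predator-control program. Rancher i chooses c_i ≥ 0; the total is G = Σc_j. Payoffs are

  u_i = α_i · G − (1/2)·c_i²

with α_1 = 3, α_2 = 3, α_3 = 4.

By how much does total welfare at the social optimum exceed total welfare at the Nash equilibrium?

67

Rancher i's FOC: ∂u_i/∂c_i = α_i − c_i = 0, so c_i* = α_i.
NE contributions = (3, 3, 4); G = 10.
W^NE = (Σα)·G − ½Σα_i² = 10² − ½·34 = 83.
Planner sets c_i = Σα_j = 10 for every i, so G^SO = 3·10 = 30.
W^SO = (Σα)·G^SO − ½·3·(Σα)² = (3/2)·10² = 150.
Deadweight loss = W^SO − W^NE = 67.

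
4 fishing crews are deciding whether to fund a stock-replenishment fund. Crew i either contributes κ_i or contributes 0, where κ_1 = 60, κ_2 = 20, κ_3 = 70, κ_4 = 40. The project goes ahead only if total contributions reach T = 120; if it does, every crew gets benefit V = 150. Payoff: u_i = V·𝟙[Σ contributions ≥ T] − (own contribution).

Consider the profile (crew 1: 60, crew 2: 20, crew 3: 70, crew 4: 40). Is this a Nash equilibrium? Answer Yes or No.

No

Total = 190 ≥ 120: provided.
Crew 1 (pledges 60, payoff 90): dropping to 0 → total 130, payoff 150. Profitable deviation.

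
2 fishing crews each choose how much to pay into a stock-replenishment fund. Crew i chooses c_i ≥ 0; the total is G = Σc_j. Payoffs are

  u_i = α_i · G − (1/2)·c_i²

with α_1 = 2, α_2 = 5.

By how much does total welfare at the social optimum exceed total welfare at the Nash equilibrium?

Crew i's FOC: ∂u_i/∂c_i = α_i − c_i = 0, so c_i* = α_i.
NE contributions = (2, 5); G = 7.
W^NE = (Σα)·G − ½Σα_i² = 7² − ½·29 = 34.5.
Planner sets c_i = Σα_j = 7 for every i, so G^SO = 2·7 = 14.
W^SO = (Σα)·G^SO − ½·2·(Σα)² = (2/2)·7² = 49.
Deadweight loss = W^SO − W^NE = 14.5.

14.5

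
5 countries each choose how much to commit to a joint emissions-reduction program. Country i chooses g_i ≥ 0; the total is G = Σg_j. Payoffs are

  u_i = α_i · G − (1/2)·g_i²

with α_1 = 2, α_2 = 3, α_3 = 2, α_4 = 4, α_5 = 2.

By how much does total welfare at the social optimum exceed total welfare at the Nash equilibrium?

Country i's FOC: ∂u_i/∂g_i = α_i − g_i = 0, so g_i* = α_i.
NE contributions = (2, 3, 2, 4, 2); G = 13.
W^NE = (Σα)·G − ½Σα_i² = 13² − ½·37 = 150.5.
Planner sets g_i = Σα_j = 13 for every i, so G^SO = 5·13 = 65.
W^SO = (Σα)·G^SO − ½·5·(Σα)² = (5/2)·13² = 422.5.
Deadweight loss = W^SO − W^NE = 272.

272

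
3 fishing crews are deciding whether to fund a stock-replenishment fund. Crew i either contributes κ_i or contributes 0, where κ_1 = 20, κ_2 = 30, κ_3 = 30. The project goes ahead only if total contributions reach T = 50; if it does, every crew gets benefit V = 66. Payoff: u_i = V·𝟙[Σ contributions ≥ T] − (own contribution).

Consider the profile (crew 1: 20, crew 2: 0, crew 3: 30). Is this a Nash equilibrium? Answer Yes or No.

Yes

Total = 50 ≥ 50: provided.
Crew 1 (pledges 20, payoff 46): dropping to 0 → total 30, payoff 0. No gain.
Crew 2 (pledges 0, payoff 66): pledging 30 → total 80, payoff 36. No gain.
Crew 3 (pledges 30, payoff 36): dropping to 0 → total 20, payoff 0. No gain.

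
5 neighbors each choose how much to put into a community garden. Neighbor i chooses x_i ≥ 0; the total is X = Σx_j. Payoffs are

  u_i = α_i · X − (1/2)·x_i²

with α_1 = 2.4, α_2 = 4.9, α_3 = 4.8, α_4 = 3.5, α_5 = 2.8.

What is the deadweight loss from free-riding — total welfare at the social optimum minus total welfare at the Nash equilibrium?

Neighbor i's FOC: ∂u_i/∂x_i = α_i − x_i = 0, so x_i* = α_i.
NE contributions = (2.4, 4.9, 4.8, 3.5, 2.8); X = 18.4.
W^NE = (Σα)·X − ½Σα_i² = 18.4² − ½·72.9 = 302.11.
Planner sets x_i = Σα_j = 18.4 for every i, so X^SO = 5·18.4 = 92.
W^SO = (Σα)·X^SO − ½·5·(Σα)² = (5/2)·18.4² = 846.4.
Deadweight loss = W^SO − W^NE = 544.29.

544.29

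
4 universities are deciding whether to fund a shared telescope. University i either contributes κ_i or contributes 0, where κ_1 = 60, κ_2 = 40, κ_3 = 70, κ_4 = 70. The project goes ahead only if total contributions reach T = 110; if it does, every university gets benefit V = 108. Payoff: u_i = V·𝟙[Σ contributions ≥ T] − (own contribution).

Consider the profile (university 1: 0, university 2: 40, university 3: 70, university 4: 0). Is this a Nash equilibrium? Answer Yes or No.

Yes

Total = 110 ≥ 110: provided.
University 1 (pledges 0, payoff 108): pledging 60 → total 170, payoff 48. No gain.
University 2 (pledges 40, payoff 68): dropping to 0 → total 70, payoff 0. No gain.
University 3 (pledges 70, payoff 38): dropping to 0 → total 40, payoff 0. No gain.
University 4 (pledges 0, payoff 108): pledging 70 → total 180, payoff 38. No gain.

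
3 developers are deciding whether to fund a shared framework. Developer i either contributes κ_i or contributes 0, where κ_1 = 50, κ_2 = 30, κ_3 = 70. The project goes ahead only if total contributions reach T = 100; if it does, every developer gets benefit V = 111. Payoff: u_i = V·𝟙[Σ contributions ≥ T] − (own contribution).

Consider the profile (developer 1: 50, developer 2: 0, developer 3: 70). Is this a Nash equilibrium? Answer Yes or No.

Total = 120 ≥ 100: provided.
Developer 1 (pledges 50, payoff 61): dropping to 0 → total 70, payoff 0. No gain.
Developer 2 (pledges 0, payoff 111): pledging 30 → total 150, payoff 81. No gain.
Developer 3 (pledges 70, payoff 41): dropping to 0 → total 50, payoff 0. No gain.

Yes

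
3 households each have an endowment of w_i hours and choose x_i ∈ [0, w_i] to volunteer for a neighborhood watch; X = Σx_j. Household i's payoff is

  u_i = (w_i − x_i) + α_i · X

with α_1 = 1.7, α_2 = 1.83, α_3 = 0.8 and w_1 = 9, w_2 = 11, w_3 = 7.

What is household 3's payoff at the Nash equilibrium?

∂u_i/∂x_i = α_i − 1, so household i contributes w_i if α_i > 1, else 0.
α_i > 1 for i ∈ {1, 2}; NE contributions (9, 11, 0), X = 20.
u_3 = (7 − 0) + 0.8·20 = 23.

23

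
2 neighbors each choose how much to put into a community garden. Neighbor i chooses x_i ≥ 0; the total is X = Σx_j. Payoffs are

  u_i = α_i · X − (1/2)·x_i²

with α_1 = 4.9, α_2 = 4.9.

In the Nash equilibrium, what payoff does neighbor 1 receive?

Neighbor i's FOC: ∂u_i/∂x_i = α_i − x_i = 0, so x_i* = α_i.
NE contributions = (4.9, 4.9); X = 9.8.
u_1 = α_1·X − ½·(x_1)² = 4.9·9.8 − ½·4.9² = 36.015.

36.015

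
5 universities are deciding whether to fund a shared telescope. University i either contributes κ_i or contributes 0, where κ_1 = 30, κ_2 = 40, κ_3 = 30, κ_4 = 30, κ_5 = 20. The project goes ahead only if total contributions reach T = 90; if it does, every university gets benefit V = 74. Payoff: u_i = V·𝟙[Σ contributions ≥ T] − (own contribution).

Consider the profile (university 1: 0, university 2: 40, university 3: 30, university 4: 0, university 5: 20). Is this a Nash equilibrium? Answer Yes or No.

Yes

Total = 90 ≥ 90: provided.
University 1 (pledges 0, payoff 74): pledging 30 → total 120, payoff 44. No gain.
University 2 (pledges 40, payoff 34): dropping to 0 → total 50, payoff 0. No gain.
University 3 (pledges 30, payoff 44): dropping to 0 → total 60, payoff 0. No gain.
University 4 (pledges 0, payoff 74): pledging 30 → total 120, payoff 44. No gain.
University 5 (pledges 20, payoff 54): dropping to 0 → total 70, payoff 0. No gain.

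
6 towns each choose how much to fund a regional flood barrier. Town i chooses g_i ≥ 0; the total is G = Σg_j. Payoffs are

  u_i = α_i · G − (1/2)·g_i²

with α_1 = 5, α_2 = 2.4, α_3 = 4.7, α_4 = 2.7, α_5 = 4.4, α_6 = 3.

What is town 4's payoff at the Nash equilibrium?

56.295

Town i's FOC: ∂u_i/∂g_i = α_i − g_i = 0, so g_i* = α_i.
NE contributions = (5, 2.4, 4.7, 2.7, 4.4, 3); G = 22.2.
u_4 = α_4·G − ½·(g_4)² = 2.7·22.2 − ½·2.7² = 56.295.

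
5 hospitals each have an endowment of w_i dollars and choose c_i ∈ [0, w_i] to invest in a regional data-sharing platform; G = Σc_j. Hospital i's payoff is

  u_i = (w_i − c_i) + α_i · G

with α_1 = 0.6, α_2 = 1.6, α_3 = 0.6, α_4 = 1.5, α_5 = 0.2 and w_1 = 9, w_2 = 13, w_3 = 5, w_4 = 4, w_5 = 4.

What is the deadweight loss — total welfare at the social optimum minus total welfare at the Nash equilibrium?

∂u_i/∂c_i = α_i − 1, so hospital i contributes w_i if α_i > 1, else 0.
α_i > 1 for i ∈ {2, 4}; NE contributions (0, 13, 0, 4, 0), G = 17.
W^NE = Σw_i − G^NE + (Σα_i)·G^NE = 35 + 3.5·17 = 94.5.
Planner: ∂(Σu_j)/∂c_i = Σα_j − 1 = 3.5 > 0, so everyone contributes w_i; G^SO = 35, W^SO = 35 + 3.5·35 = 157.5.
Deadweight loss = 63.

63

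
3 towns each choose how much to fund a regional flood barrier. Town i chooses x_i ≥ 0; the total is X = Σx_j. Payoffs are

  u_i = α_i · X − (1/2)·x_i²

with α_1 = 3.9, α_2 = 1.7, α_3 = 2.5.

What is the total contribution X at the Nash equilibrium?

8.1

Town i's FOC: ∂u_i/∂x_i = α_i − x_i = 0, so x_i* = α_i.
NE contributions = (3.9, 1.7, 2.5); X = 8.1.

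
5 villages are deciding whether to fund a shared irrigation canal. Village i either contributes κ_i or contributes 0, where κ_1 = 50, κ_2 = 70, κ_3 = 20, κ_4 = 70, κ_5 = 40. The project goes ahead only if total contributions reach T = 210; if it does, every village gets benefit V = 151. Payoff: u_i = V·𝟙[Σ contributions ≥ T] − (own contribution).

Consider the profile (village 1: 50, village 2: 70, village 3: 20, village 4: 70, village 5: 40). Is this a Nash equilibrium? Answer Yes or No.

No

Total = 250 ≥ 210: provided.
Village 1 (pledges 50, payoff 101): dropping to 0 → total 200, payoff 0. No gain.
Village 2 (pledges 70, payoff 81): dropping to 0 → total 180, payoff 0. No gain.
Village 3 (pledges 20, payoff 131): dropping to 0 → total 230, payoff 151. Profitable deviation.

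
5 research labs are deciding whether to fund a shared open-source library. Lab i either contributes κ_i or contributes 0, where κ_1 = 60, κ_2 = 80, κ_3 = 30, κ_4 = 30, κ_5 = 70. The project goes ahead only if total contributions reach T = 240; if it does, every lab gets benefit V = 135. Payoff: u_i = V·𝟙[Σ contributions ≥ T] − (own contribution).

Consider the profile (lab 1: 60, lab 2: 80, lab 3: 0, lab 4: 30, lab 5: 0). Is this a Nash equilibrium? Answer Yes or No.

Total = 170 < 240: not provided.
Lab 1 (pledges 60, payoff -60): dropping to 0 → total 110, payoff 0. Profitable deviation.

No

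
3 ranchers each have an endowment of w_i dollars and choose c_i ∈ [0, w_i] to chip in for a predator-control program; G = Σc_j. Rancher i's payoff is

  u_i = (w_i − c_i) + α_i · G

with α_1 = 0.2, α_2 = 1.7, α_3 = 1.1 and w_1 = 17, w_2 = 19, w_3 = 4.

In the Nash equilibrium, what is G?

23

∂u_i/∂c_i = α_i − 1, so rancher i contributes w_i if α_i > 1, else 0.
α_i > 1 for i ∈ {2, 3}; NE contributions (0, 19, 4), G = 23.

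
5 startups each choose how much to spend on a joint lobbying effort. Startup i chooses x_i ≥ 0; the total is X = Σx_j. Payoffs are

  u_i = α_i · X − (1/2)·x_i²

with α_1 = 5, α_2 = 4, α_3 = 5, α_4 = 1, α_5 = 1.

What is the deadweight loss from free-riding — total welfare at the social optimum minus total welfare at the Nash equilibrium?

418

Startup i's FOC: ∂u_i/∂x_i = α_i − x_i = 0, so x_i* = α_i.
NE contributions = (5, 4, 5, 1, 1); X = 16.
W^NE = (Σα)·X − ½Σα_i² = 16² − ½·68 = 222.
Planner sets x_i = Σα_j = 16 for every i, so X^SO = 5·16 = 80.
W^SO = (Σα)·X^SO − ½·5·(Σα)² = (5/2)·16² = 640.
Deadweight loss = W^SO − W^NE = 418.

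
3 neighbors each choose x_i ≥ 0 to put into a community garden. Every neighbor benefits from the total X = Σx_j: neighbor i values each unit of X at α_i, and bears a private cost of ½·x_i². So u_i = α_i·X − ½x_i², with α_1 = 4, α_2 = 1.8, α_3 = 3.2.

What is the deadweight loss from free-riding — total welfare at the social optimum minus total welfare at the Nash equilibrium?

Neighbor i's FOC: ∂u_i/∂x_i = α_i − x_i = 0, so x_i* = α_i.
NE contributions = (4, 1.8, 3.2); X = 9.
W^NE = (Σα)·X − ½Σα_i² = 9² − ½·29.48 = 66.26.
Planner sets x_i = Σα_j = 9 for every i, so X^SO = 3·9 = 27.
W^SO = (Σα)·X^SO − ½·3·(Σα)² = (3/2)·9² = 121.5.
Deadweight loss = W^SO − W^NE = 55.24.

55.24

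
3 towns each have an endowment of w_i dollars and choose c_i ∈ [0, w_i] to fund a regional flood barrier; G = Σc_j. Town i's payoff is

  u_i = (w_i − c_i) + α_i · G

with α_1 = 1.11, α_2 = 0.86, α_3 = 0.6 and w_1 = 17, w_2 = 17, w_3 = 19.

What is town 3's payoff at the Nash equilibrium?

∂u_i/∂c_i = α_i − 1, so town i contributes w_i if α_i > 1, else 0.
α_i > 1 for i ∈ {1}; NE contributions (17, 0, 0), G = 17.
u_3 = (19 − 0) + 0.6·17 = 29.2.

29.2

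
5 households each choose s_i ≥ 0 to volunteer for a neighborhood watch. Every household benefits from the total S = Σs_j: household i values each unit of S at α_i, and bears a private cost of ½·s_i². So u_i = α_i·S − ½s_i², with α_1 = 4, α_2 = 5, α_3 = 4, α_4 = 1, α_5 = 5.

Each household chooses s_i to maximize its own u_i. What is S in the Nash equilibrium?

Household i's FOC: ∂u_i/∂s_i = α_i − s_i = 0, so s_i* = α_i.
NE contributions = (4, 5, 4, 1, 5); S = 19.

19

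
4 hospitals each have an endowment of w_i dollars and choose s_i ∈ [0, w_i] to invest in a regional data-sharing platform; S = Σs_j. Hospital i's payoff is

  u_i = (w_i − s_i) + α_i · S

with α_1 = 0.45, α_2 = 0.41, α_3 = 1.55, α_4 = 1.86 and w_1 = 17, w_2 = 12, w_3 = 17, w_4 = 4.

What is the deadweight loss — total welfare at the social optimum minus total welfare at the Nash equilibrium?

∂u_i/∂s_i = α_i − 1, so hospital i contributes w_i if α_i > 1, else 0.
α_i > 1 for i ∈ {3, 4}; NE contributions (0, 0, 17, 4), S = 21.
W^NE = Σw_i − S^NE + (Σα_i)·S^NE = 50 + 3.27·21 = 118.67.
Planner: ∂(Σu_j)/∂s_i = Σα_j − 1 = 3.27 > 0, so everyone contributes w_i; S^SO = 50, W^SO = 50 + 3.27·50 = 213.5.
Deadweight loss = 94.83.

94.83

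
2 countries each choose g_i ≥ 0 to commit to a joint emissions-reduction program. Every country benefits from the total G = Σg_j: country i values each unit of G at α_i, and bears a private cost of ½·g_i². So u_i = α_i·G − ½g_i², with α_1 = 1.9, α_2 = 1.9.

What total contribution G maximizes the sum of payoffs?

Planner FOC: ∂(Σu_j)/∂g_i = (Σα_j) − g_i = 0, so g_i^SO = Σα_j = 3.8 for every i; G^SO = 7.6.

7.6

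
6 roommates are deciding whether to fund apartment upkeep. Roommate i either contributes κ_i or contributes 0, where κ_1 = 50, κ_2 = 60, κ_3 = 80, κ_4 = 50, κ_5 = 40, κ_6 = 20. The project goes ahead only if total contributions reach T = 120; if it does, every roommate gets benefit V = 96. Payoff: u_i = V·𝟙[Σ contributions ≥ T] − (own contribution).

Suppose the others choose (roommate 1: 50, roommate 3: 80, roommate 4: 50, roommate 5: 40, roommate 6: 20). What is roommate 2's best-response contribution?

Others' total = 240 ≥ 120; contributing adds cost 60 for no extra benefit.
Best response: 0.

0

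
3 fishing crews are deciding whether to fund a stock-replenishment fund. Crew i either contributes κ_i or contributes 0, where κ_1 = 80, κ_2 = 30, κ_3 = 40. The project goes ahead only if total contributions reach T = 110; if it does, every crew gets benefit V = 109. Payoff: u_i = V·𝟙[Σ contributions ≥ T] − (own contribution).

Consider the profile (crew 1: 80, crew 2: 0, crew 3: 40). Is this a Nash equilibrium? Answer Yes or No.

Total = 120 ≥ 110: provided.
Crew 1 (pledges 80, payoff 29): dropping to 0 → total 40, payoff 0. No gain.
Crew 2 (pledges 0, payoff 109): pledging 30 → total 150, payoff 79. No gain.
Crew 3 (pledges 40, payoff 69): dropping to 0 → total 80, payoff 0. No gain.

Yes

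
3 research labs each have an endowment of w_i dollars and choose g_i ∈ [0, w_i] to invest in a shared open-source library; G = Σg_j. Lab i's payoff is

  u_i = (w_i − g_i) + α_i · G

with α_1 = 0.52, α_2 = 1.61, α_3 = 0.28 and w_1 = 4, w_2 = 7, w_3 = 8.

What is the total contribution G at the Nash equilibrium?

∂u_i/∂g_i = α_i − 1, so lab i contributes w_i if α_i > 1, else 0.
α_i > 1 for i ∈ {2}; NE contributions (0, 7, 0), G = 7.

7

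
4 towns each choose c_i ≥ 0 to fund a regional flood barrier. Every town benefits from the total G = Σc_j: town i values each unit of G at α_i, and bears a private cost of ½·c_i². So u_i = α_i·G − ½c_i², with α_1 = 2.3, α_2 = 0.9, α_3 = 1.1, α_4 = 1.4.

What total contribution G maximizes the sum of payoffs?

22.8

Planner FOC: ∂(Σu_j)/∂c_i = (Σα_j) − c_i = 0, so c_i^SO = Σα_j = 5.7 for every i; G^SO = 22.8.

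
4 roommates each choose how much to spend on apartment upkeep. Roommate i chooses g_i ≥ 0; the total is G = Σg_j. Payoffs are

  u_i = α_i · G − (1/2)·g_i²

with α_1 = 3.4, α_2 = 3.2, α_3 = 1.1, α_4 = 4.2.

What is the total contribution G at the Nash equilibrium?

Roommate i's FOC: ∂u_i/∂g_i = α_i − g_i = 0, so g_i* = α_i.
NE contributions = (3.4, 3.2, 1.1, 4.2); G = 11.9.

11.9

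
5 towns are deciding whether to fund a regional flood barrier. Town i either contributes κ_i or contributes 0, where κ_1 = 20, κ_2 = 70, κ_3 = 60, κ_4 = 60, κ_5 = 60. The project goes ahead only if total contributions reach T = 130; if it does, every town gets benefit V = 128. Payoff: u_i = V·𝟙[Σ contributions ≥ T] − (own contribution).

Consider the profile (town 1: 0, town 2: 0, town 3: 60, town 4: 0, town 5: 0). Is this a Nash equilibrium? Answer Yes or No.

No

Total = 60 < 130: not provided.
Town 1 (pledges 0, payoff 0): pledging 20 → total 80, payoff -20. No gain.
Town 2 (pledges 0, payoff 0): pledging 70 → total 130, payoff 58. Profitable deviation.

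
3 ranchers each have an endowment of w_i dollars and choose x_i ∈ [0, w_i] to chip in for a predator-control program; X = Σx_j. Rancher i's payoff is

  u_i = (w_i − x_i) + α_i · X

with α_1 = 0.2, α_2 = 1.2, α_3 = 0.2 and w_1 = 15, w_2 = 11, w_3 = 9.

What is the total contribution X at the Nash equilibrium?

∂u_i/∂x_i = α_i − 1, so rancher i contributes w_i if α_i > 1, else 0.
α_i > 1 for i ∈ {2}; NE contributions (0, 11, 0), X = 11.

11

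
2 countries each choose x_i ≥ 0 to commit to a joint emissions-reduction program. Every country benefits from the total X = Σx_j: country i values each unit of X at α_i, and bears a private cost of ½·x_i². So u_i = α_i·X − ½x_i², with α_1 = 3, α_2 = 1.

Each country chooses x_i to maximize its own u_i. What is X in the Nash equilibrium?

4

Country i's FOC: ∂u_i/∂x_i = α_i − x_i = 0, so x_i* = α_i.
NE contributions = (3, 1); X = 4.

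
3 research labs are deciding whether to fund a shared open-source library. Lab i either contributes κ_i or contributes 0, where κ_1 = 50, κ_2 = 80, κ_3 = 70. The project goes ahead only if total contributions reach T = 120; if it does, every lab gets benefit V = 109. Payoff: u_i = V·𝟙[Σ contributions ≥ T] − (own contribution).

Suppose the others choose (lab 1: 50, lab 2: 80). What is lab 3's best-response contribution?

0

Others' total = 130 ≥ 120; contributing adds cost 70 for no extra benefit.
Best response: 0.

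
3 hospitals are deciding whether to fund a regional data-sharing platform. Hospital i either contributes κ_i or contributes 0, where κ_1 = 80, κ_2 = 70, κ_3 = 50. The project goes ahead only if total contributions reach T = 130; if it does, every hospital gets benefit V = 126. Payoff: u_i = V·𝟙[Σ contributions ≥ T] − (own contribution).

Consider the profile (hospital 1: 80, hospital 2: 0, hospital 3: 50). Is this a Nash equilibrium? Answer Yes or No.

Yes

Total = 130 ≥ 130: provided.
Hospital 1 (pledges 80, payoff 46): dropping to 0 → total 50, payoff 0. No gain.
Hospital 2 (pledges 0, payoff 126): pledging 70 → total 200, payoff 56. No gain.
Hospital 3 (pledges 50, payoff 76): dropping to 0 → total 80, payoff 0. No gain.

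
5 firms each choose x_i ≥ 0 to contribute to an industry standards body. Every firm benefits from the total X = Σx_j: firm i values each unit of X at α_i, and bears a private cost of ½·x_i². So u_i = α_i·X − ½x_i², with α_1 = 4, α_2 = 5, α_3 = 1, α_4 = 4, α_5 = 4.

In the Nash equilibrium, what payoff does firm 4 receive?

Firm i's FOC: ∂u_i/∂x_i = α_i − x_i = 0, so x_i* = α_i.
NE contributions = (4, 5, 1, 4, 4); X = 18.
u_4 = α_4·X − ½·(x_4)² = 4·18 − ½·4² = 64.

64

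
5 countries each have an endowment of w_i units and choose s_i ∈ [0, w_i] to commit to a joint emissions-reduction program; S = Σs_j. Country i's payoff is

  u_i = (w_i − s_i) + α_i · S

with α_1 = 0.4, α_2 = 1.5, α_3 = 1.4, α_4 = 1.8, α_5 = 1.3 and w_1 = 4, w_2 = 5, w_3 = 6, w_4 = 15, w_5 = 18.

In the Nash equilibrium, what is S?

∂u_i/∂s_i = α_i − 1, so country i contributes w_i if α_i > 1, else 0.
α_i > 1 for i ∈ {2, 3, 4, 5}; NE contributions (0, 5, 6, 15, 18), S = 44.

44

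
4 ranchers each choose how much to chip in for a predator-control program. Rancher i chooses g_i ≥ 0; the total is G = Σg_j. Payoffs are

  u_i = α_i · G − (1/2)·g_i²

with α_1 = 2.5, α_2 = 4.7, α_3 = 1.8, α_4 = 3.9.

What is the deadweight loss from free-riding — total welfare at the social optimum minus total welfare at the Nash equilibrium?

189.805

Rancher i's FOC: ∂u_i/∂g_i = α_i − g_i = 0, so g_i* = α_i.
NE contributions = (2.5, 4.7, 1.8, 3.9); G = 12.9.
W^NE = (Σα)·G − ½Σα_i² = 12.9² − ½·46.79 = 143.015.
Planner sets g_i = Σα_j = 12.9 for every i, so G^SO = 4·12.9 = 51.6.
W^SO = (Σα)·G^SO − ½·4·(Σα)² = (4/2)·12.9² = 332.82.
Deadweight loss = W^SO − W^NE = 189.805.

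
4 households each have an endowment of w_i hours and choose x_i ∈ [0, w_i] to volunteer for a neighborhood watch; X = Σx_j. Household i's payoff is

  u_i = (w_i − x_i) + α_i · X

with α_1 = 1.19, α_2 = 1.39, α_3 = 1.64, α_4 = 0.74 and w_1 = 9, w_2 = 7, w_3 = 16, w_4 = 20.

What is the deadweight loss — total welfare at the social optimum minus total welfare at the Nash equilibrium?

79.2

∂u_i/∂x_i = α_i − 1, so household i contributes w_i if α_i > 1, else 0.
α_i > 1 for i ∈ {1, 2, 3}; NE contributions (9, 7, 16, 0), X = 32.
W^NE = Σw_i − X^NE + (Σα_i)·X^NE = 52 + 3.96·32 = 178.72.
Planner: ∂(Σu_j)/∂x_i = Σα_j − 1 = 3.96 > 0, so everyone contributes w_i; X^SO = 52, W^SO = 52 + 3.96·52 = 257.92.
Deadweight loss = 79.2.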